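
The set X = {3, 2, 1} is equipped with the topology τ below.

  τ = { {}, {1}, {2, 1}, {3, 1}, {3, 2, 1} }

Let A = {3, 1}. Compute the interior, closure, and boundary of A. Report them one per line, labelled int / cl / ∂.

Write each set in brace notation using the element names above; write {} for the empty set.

U open, U⊆A: {}, {1}, {3, 1}. int(A) = ⋃ = {3, 1}
X∖A={2}, int(X∖A)={}, hence cl(A)={3, 2, 1}
∂A: remove int from cl → {2}

int(A) = {3, 1}
cl(A)  = {3, 2, 1}
∂A     = {2}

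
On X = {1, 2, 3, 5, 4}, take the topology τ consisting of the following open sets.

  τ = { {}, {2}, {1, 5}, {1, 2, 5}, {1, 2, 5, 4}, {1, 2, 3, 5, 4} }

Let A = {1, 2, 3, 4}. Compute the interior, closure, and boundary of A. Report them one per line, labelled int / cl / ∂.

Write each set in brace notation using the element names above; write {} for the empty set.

int(A) = {2}
cl(A)  = {1, 2, 3, 5, 4}
∂A     = {1, 3, 5, 4}

opens ⊆ A: {}, {2}; union → int = {2}
complement {5}; its interior {}; cl(A) = X∖{} = {1, 2, 3, 5, 4}
boundary = {1, 2, 3, 5, 4} ∖ {2} = {1, 3, 5, 4}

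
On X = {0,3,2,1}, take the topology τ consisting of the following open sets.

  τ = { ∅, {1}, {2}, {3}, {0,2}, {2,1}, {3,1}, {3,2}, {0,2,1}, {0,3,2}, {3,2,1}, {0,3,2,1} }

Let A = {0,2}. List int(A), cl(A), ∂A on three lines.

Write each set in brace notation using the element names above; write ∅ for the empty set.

U open, U⊆A: ∅, {2}, {0,2}. int(A) = ⋃ = {0,2}
X∖A={3,1}, int(X∖A)={3,1}, hence cl(A)={0,2}
∂A: remove int from cl → ∅

int(A) = {0,2}
cl(A)  = {0,2}
∂A     = ∅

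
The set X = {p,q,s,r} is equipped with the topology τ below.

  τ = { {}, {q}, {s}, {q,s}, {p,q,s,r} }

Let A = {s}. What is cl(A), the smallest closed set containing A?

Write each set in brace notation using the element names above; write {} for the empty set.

complement {p,q,r}; its interior {q}; cl(A) = X∖{q} = {p,s,r}

{p,s,r}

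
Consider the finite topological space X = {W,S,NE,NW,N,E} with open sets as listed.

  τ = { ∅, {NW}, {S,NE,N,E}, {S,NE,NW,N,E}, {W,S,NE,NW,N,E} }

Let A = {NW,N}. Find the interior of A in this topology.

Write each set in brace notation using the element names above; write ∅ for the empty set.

U open, U⊆A: ∅, {NW}. int(A) = ⋃ = {NW}

{NW}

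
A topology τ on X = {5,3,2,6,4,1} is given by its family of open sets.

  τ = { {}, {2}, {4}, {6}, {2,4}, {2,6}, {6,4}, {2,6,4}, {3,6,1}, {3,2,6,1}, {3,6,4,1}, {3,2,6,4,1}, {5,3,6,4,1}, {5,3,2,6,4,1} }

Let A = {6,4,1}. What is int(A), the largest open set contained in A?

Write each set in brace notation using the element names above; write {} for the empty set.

{6,4}

U open, U⊆A: {}, {4}, {6}, {6,4}. int(A) = ⋃ = {6,4}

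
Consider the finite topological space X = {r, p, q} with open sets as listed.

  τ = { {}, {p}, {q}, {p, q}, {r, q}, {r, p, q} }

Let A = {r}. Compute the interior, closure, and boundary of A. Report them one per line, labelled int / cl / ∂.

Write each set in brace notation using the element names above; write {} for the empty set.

opens ⊆ A: {}; union → int = {}
complement {p, q}; its interior {p, q}; cl(A) = X∖{p, q} = {r}
boundary = {r} ∖ {} = {r}

int(A) = {}
cl(A)  = {r}
∂A     = {r}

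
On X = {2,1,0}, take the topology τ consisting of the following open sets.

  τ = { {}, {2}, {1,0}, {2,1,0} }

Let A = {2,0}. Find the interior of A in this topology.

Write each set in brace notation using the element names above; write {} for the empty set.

U open, U⊆A: {}, {2}. int(A) = ⋃ = {2}

{2}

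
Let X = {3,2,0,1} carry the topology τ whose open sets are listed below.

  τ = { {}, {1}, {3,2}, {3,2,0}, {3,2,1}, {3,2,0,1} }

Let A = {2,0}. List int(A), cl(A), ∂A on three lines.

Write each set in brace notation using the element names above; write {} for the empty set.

interior: largest open inside A is {} (from {})
cl via duality: int({3,1}) = {1}, so X∖{1} = {3,2,0}
cl∖int = {3,2,0}

int(A) = {}
cl(A)  = {3,2,0}
∂A     = {3,2,0}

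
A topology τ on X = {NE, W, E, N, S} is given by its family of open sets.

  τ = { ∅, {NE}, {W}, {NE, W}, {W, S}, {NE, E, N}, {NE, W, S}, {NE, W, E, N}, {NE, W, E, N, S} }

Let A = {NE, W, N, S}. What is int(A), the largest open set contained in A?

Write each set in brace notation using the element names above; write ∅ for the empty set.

interior: largest open inside A is {NE, W, S} (from ∅, {NE}, {W}, {NE, W}, {W, S}, {NE, W, S})

{NE, W, S}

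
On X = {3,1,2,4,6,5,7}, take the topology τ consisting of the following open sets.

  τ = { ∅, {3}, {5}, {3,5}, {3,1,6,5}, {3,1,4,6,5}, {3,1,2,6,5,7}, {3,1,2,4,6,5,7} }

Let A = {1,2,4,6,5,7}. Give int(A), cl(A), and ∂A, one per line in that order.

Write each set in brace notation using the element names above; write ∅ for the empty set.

int(A) = {5}
cl(A)  = {1,2,4,6,5,7}
∂A     = {1,2,4,6,7}

opens ⊆ A: ∅, {5}; union → int = {5}
complement {3}; its interior {3}; cl(A) = X∖{3} = {1,2,4,6,5,7}
boundary = {1,2,4,6,5,7} ∖ {5} = {1,2,4,6,7}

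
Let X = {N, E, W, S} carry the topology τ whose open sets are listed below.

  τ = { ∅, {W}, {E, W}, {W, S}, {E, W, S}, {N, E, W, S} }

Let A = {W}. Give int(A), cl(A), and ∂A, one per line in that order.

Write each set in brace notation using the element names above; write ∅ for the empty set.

int(A) = {W}
cl(A)  = {N, E, W, S}
∂A     = {N, E, S}

U open, U⊆A: ∅, {W}. int(A) = ⋃ = {W}
X∖A={N, E, S}, int(X∖A)=∅, hence cl(A)={N, E, W, S}
∂A: remove int from cl → {N, E, S}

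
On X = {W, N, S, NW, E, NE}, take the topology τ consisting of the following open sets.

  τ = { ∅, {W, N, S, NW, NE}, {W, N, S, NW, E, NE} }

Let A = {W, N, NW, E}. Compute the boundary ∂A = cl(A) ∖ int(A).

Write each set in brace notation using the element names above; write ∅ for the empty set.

U open, U⊆A: ∅. int(A) = ⋃ = ∅
X∖A={S, NE}, int(X∖A)=∅, hence cl(A)={W, N, S, NW, E, NE}
∂A: remove int from cl → {W, N, S, NW, E, NE}

{W, N, S, NW, E, NE}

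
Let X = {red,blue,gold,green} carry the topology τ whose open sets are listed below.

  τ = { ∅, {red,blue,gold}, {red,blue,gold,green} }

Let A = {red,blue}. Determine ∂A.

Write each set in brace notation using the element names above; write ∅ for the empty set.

{red,blue,gold,green}

open subsets of A: ∅; so int(A) = ∅
closure: X∖int(X∖A) = X∖∅ = {red,blue,gold,green}
∂A = {red,blue,gold,green} minus ∅ = {red,blue,gold,green}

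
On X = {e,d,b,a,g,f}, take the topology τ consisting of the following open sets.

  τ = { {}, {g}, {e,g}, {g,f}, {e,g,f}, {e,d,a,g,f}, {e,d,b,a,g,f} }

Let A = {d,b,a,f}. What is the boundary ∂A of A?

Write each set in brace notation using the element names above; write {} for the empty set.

{d,b,a,f}

interior: largest open inside A is {} (from {})
cl via duality: int({e,g}) = {e,g}, so X∖{e,g} = {d,b,a,f}
cl∖int = {d,b,a,f}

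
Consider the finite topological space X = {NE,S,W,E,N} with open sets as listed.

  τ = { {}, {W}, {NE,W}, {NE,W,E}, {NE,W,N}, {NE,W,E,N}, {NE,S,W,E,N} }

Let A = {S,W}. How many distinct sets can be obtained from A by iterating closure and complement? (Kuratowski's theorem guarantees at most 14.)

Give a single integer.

6

closure: X∖int(X∖A) = X∖{} = {NE,S,W,E,N}
Let k=closure and c=complement:
  1. A     = {S,W}
  2. kA    = {NE,S,W,E,N}
  3. cA    = {NE,E,N}
  4. ckA   = {}
  5. kcA   = {NE,S,E,N}
  6. ckcA  = {W}
— saturated at 6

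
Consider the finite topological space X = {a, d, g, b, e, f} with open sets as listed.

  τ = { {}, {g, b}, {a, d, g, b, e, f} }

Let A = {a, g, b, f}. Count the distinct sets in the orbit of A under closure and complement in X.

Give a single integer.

6

cl via duality: int({d, e}) = {}, so X∖{} = {a, d, g, b, e, f}
Write k for closure, c for complement:
  1. A     = {a, g, b, f}
  2. kA    = {a, d, g, b, e, f}
  3. cA    = {d, e}
  4. ckA   = {}
  5. kcA   = {a, d, e, f}
  6. ckcA  = {g, b}
applying k or c yields no new set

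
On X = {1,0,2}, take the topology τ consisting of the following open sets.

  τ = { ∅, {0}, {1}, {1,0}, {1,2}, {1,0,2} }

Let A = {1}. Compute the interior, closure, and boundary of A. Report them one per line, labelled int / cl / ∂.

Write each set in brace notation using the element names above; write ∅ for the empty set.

U open, U⊆A: ∅, {1}. int(A) = ⋃ = {1}
X∖A={0,2}, int(X∖A)={0}, hence cl(A)={1,2}
∂A: remove int from cl → {2}

int(A) = {1}
cl(A)  = {1,2}
∂A     = {2}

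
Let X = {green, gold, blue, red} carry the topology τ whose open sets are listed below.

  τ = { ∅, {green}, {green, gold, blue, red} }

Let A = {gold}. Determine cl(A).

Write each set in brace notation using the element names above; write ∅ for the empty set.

{gold, blue, red}

X∖A={green, blue, red}, int(X∖A)={green}, hence cl(A)={gold, blue, red}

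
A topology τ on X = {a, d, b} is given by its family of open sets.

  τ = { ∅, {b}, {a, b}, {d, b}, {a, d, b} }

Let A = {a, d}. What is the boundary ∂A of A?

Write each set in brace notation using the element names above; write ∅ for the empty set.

{a, d}

interior: largest open inside A is ∅ (from ∅)
cl via duality: int({b}) = {b}, so X∖{b} = {a, d}
cl∖int = {a, d}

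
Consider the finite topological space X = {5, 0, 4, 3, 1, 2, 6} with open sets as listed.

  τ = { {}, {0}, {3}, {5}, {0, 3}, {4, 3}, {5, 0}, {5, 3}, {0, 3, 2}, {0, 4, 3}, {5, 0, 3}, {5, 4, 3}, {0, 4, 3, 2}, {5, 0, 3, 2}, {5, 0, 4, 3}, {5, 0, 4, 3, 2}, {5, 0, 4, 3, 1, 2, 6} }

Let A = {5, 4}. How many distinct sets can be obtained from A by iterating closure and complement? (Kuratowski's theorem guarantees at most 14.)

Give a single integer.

8

cl via duality: int({0, 3, 1, 2, 6}) = {0, 3, 2}, so X∖{0, 3, 2} = {5, 4, 1, 6}
Write k for closure, c for complement:
  1. A     = {5, 4}
  2. kA    = {5, 4, 1, 6}
  3. cA    = {0, 3, 1, 2, 6}
  4. ckA   = {0, 3, 2}
  5. kcA   = {0, 4, 3, 1, 2, 6}
  6. ckcA  = {5}
  7. kckcA = {5, 1, 6}
  8. ckckcA = {0, 4, 3, 2}
applying k or c yields no new set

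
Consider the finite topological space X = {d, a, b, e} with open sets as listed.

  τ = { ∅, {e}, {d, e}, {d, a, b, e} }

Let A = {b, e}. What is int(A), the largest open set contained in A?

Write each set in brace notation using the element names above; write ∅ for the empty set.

{e}

U open, U⊆A: ∅, {e}. int(A) = ⋃ = {e}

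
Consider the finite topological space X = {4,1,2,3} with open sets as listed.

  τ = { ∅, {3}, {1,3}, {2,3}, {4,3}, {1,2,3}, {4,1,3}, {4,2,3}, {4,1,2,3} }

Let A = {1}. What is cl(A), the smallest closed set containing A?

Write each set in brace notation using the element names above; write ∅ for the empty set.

{1}

closure: X∖int(X∖A) = X∖{4,2,3} = {1}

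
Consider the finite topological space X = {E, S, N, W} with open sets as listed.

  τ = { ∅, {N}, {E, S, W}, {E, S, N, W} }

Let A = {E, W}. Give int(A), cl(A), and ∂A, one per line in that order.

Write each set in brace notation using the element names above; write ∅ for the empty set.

open subsets of A: ∅; so int(A) = ∅
closure: X∖int(X∖A) = X∖{N} = {E, S, W}
∂A = {E, S, W} minus ∅ = {E, S, W}

int(A) = ∅
cl(A)  = {E, S, W}
∂A     = {E, S, W}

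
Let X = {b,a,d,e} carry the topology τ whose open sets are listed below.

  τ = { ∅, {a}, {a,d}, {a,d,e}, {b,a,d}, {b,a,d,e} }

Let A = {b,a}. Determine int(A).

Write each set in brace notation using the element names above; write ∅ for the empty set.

{a}

open subsets of A: ∅, {a}; so int(A) = {a}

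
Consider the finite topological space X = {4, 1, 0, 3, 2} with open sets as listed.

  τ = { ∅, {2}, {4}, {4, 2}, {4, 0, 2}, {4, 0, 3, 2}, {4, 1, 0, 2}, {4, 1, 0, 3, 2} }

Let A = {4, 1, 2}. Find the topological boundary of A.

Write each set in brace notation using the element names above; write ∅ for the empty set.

{1, 0, 3}

open subsets of A: ∅, {4}, {2}, {4, 2}; so int(A) = {4, 2}
closure: X∖int(X∖A) = X∖∅ = {4, 1, 0, 3, 2}
∂A = {4, 1, 0, 3, 2} minus {4, 2} = {1, 0, 3}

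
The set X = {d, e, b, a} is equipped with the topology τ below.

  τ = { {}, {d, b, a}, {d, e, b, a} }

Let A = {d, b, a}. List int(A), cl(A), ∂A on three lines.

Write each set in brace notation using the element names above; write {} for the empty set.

int(A) = {d, b, a}
cl(A)  = {d, e, b, a}
∂A     = {e}

opens ⊆ A: {}, {d, b, a}; union → int = {d, b, a}
complement {e}; its interior {}; cl(A) = X∖{} = {d, e, b, a}
boundary = {d, e, b, a} ∖ {d, b, a} = {e}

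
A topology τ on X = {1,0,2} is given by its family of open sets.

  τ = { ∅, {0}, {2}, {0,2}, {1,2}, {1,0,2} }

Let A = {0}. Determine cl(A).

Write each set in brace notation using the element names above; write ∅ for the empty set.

{0}

X∖A={1,2}, int(X∖A)={1,2}, hence cl(A)={0}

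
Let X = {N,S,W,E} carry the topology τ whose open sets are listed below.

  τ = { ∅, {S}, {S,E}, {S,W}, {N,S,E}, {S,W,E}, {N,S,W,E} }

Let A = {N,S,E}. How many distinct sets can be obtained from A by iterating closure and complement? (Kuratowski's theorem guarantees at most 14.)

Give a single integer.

complement {W}; its interior ∅; cl(A) = X∖∅ = {N,S,W,E}
With k = closure, c = complement:
  1. A     = {N,S,E}
  2. kA    = {N,S,W,E}
  3. cA    = {W}
  4. ckA   = ∅
k, c of each give nothing new

4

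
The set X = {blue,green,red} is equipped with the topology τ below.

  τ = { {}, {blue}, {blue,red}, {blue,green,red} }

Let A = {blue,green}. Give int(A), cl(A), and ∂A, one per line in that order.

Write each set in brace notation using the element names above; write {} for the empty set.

int(A) = {blue}
cl(A)  = {blue,green,red}
∂A     = {green,red}

interior: largest open inside A is {blue} (from {}, {blue})
cl via duality: int({red}) = {}, so X∖{} = {blue,green,red}
cl∖int = {green,red}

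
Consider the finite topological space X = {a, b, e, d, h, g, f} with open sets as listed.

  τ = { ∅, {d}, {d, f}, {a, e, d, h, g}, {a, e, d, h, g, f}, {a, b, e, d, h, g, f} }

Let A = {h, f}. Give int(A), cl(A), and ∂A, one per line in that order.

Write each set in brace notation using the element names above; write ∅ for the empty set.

U open, U⊆A: ∅. int(A) = ⋃ = ∅
X∖A={a, b, e, d, g}, int(X∖A)={d}, hence cl(A)={a, b, e, h, g, f}
∂A: remove int from cl → {a, b, e, h, g, f}

int(A) = ∅
cl(A)  = {a, b, e, h, g, f}
∂A     = {a, b, e, h, g, f}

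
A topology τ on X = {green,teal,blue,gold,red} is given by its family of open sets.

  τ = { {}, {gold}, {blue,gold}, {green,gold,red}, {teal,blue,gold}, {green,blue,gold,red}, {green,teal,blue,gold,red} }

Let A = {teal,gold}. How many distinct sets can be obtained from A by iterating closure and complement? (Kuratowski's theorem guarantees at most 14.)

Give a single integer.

6

complement {green,blue,red}; its interior {}; cl(A) = X∖{} = {green,teal,blue,gold,red}
With k = closure, c = complement:
  1. A     = {teal,gold}
  2. kA    = {green,teal,blue,gold,red}
  3. cA    = {green,blue,red}
  4. ckA   = {}
  5. kcA   = {green,teal,blue,red}
  6. ckcA  = {gold}
k, c of each give nothing new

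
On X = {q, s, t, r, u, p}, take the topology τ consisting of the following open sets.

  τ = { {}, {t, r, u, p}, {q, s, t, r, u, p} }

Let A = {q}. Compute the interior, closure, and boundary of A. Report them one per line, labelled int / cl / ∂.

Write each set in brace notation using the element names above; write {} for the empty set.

int(A) = {}
cl(A)  = {q, s}
∂A     = {q, s}

open subsets of A: {}; so int(A) = {}
closure: X∖int(X∖A) = X∖{t, r, u, p} = {q, s}
∂A = {q, s} minus {} = {q, s}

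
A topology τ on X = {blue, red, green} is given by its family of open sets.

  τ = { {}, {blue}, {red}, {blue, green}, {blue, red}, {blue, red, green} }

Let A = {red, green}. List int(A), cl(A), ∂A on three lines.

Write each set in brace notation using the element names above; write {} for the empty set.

interior: largest open inside A is {red} (from {}, {red})
cl via duality: int({blue}) = {blue}, so X∖{blue} = {red, green}
cl∖int = {green}

int(A) = {red}
cl(A)  = {red, green}
∂A     = {green}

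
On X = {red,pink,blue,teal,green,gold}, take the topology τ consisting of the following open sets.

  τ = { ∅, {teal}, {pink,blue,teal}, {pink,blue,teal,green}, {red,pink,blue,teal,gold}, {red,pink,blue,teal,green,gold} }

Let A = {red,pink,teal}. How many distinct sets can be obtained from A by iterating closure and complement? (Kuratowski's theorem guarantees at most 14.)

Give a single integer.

6

cl via duality: int({blue,green,gold}) = ∅, so X∖∅ = {red,pink,blue,teal,green,gold}
Write k for closure, c for complement:
  1. A     = {red,pink,teal}
  2. kA    = {red,pink,blue,teal,green,gold}
  3. cA    = {blue,green,gold}
  4. ckA   = ∅
  5. kcA   = {red,pink,blue,green,gold}
  6. ckcA  = {teal}
applying k or c yields no new set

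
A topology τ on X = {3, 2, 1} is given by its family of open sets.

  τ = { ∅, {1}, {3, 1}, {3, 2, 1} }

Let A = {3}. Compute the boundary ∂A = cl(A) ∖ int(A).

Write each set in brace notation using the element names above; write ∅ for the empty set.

{3, 2}

opens ⊆ A: ∅; union → int = ∅
complement {2, 1}; its interior {1}; cl(A) = X∖{1} = {3, 2}
boundary = {3, 2} ∖ ∅ = {3, 2}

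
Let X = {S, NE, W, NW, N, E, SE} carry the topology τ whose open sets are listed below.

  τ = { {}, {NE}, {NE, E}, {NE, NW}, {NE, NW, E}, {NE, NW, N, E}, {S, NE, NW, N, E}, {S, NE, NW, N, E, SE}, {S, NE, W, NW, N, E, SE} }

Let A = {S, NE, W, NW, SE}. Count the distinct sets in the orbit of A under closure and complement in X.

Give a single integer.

X∖A={N, E}, int(X∖A)={}, hence cl(A)={S, NE, W, NW, N, E, SE}
Orbit (k=closure, c=complement):
  1. A     = {S, NE, W, NW, SE}
  2. kA    = {S, NE, W, NW, N, E, SE}
  3. cA    = {N, E}
  4. ckA   = {}
  5. kcA   = {S, W, N, E, SE}
  6. ckcA  = {NE, NW}
(closed under both — stop)

6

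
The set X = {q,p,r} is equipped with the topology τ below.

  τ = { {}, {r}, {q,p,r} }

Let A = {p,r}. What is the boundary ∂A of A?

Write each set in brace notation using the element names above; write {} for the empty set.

open subsets of A: {}, {r}; so int(A) = {r}
closure: X∖int(X∖A) = X∖{} = {q,p,r}
∂A = {q,p,r} minus {r} = {q,p}

{q,p}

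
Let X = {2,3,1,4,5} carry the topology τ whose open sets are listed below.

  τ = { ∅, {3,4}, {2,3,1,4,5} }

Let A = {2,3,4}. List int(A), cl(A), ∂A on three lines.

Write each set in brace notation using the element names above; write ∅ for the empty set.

U open, U⊆A: ∅, {3,4}. int(A) = ⋃ = {3,4}
X∖A={1,5}, int(X∖A)=∅, hence cl(A)={2,3,1,4,5}
∂A: remove int from cl → {2,1,5}

int(A) = {3,4}
cl(A)  = {2,3,1,4,5}
∂A     = {2,1,5}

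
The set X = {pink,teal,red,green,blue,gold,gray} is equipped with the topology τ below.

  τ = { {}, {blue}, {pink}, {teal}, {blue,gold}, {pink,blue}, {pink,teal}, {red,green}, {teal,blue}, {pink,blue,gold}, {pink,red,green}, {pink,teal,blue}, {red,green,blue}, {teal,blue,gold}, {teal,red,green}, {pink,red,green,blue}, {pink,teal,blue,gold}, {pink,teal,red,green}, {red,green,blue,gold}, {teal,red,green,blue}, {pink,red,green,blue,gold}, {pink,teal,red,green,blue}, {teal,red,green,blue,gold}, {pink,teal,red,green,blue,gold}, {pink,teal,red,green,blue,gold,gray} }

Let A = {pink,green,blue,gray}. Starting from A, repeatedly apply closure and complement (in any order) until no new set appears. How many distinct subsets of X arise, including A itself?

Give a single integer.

closure: X∖int(X∖A) = X∖{teal} = {pink,red,green,blue,gold,gray}
Let k=closure and c=complement:
  1. A     = {pink,green,blue,gray}
  2. kA    = {pink,red,green,blue,gold,gray}
  3. cA    = {teal,red,gold}
  4. ckA   = {teal}
  5. kcA   = {teal,red,green,gold,gray}
  6. kckA  = {teal,gray}
  7. ckcA  = {pink,blue}
  8. ckckA = {pink,red,green,blue,gold}
  9. kckcA = {pink,blue,gold,gray}
  10. ckckcA = {teal,red,green}
  11. kckckcA = {teal,red,green,gray}
  12. ckckckcA = {pink,blue,gold}
— saturated at 12

12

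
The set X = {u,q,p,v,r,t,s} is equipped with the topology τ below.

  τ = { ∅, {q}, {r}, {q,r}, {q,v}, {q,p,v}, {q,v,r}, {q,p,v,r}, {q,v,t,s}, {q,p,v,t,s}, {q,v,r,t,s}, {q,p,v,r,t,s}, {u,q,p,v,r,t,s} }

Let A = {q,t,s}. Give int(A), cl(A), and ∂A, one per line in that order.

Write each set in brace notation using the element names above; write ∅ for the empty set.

int(A) = {q}
cl(A)  = {u,q,p,v,t,s}
∂A     = {u,p,v,t,s}

opens ⊆ A: ∅, {q}; union → int = {q}
complement {u,p,v,r}; its interior {r}; cl(A) = X∖{r} = {u,q,p,v,t,s}
boundary = {u,q,p,v,t,s} ∖ {q} = {u,p,v,t,s}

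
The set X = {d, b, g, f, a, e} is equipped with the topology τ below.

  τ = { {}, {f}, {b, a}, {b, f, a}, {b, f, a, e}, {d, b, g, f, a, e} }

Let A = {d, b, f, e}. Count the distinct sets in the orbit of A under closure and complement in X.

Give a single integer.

complement {g, a}; its interior {}; cl(A) = X∖{} = {d, b, g, f, a, e}
With k = closure, c = complement:
  1. A     = {d, b, f, e}
  2. kA    = {d, b, g, f, a, e}
  3. cA    = {g, a}
  4. ckA   = {}
  5. kcA   = {d, b, g, a, e}
  6. ckcA  = {f}
  7. kckcA = {d, g, f, e}
  8. ckckcA = {b, a}
k, c of each give nothing new

8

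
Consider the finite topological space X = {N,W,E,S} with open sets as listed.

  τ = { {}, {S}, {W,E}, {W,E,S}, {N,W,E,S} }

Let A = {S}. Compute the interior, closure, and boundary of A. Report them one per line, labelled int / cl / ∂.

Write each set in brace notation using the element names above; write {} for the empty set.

int(A) = {S}
cl(A)  = {N,S}
∂A     = {N}

interior: largest open inside A is {S} (from {}, {S})
cl via duality: int({N,W,E}) = {W,E}, so X∖{W,E} = {N,S}
cl∖int = {N}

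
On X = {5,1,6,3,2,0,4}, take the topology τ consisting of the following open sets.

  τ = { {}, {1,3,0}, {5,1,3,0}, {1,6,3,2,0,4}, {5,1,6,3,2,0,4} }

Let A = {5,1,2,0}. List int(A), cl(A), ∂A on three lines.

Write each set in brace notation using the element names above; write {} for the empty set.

int(A) = {}
cl(A)  = {5,1,6,3,2,0,4}
∂A     = {5,1,6,3,2,0,4}

opens ⊆ A: {}; union → int = {}
complement {6,3,4}; its interior {}; cl(A) = X∖{} = {5,1,6,3,2,0,4}
boundary = {5,1,6,3,2,0,4} ∖ {} = {5,1,6,3,2,0,4}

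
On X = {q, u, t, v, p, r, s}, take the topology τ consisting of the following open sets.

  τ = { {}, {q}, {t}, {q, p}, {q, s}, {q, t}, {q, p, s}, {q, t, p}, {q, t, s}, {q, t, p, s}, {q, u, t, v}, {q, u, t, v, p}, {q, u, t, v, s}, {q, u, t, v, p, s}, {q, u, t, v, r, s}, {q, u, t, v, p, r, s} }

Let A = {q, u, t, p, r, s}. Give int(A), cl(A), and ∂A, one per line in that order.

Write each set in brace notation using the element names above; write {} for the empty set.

int(A) = {q, t, p, s}
cl(A)  = {q, u, t, v, p, r, s}
∂A     = {u, v, r}

open subsets of A: {}, {t}, {q}, {q, p}, {q, t}, {q, s}, {q, t, s}, {q, p, s}, {q, t, p}, {q, t, p, s}; so int(A) = {q, t, p, s}
closure: X∖int(X∖A) = X∖{} = {q, u, t, v, p, r, s}
∂A = {q, u, t, v, p, r, s} minus {q, t, p, s} = {u, v, r}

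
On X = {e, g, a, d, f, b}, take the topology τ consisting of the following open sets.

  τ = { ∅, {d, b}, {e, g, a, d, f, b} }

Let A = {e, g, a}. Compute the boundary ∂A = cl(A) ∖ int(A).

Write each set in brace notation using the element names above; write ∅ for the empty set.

{e, g, a, f}

U open, U⊆A: ∅. int(A) = ⋃ = ∅
X∖A={d, f, b}, int(X∖A)={d, b}, hence cl(A)={e, g, a, f}
∂A: remove int from cl → {e, g, a, f}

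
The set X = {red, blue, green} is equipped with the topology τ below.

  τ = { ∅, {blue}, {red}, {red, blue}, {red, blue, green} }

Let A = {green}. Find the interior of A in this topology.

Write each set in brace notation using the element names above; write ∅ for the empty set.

opens ⊆ A: ∅; union → int = ∅

∅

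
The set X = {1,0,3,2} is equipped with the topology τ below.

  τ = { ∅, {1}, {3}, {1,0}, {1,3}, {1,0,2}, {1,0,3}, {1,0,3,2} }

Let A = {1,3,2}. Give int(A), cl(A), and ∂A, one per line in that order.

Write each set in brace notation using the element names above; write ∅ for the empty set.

interior: largest open inside A is {1,3} (from ∅, {3}, {1}, {1,3})
cl via duality: int({0}) = ∅, so X∖∅ = {1,0,3,2}
cl∖int = {0,2}

int(A) = {1,3}
cl(A)  = {1,0,3,2}
∂A     = {0,2}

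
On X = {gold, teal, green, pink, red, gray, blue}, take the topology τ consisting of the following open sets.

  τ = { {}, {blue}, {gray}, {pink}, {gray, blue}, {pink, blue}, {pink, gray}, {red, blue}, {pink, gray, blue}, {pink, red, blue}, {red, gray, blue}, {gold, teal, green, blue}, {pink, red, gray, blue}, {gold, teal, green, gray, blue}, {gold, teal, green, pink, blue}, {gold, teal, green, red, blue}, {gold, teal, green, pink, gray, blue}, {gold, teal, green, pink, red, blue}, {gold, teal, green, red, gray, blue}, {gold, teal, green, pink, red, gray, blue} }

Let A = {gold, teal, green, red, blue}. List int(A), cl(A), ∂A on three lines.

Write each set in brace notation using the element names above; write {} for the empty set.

int(A) = {gold, teal, green, red, blue}
cl(A)  = {gold, teal, green, red, blue}
∂A     = {}

U open, U⊆A: {}, {blue}, {red, blue}, {gold, teal, green, blue}, {gold, teal, green, red, blue}. int(A) = ⋃ = {gold, teal, green, red, blue}
X∖A={pink, gray}, int(X∖A)={pink, gray}, hence cl(A)={gold, teal, green, red, blue}
∂A: remove int from cl → {}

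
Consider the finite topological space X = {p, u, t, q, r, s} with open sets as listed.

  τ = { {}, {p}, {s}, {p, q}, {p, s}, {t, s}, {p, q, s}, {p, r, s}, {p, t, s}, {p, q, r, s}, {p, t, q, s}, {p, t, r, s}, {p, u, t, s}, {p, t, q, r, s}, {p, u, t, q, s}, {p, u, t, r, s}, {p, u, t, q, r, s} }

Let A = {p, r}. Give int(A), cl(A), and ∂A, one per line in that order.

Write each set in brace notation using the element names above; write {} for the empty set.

int(A) = {p}
cl(A)  = {p, u, q, r}
∂A     = {u, q, r}

open subsets of A: {}, {p}; so int(A) = {p}
closure: X∖int(X∖A) = X∖{t, s} = {p, u, q, r}
∂A = {p, u, q, r} minus {p} = {u, q, r}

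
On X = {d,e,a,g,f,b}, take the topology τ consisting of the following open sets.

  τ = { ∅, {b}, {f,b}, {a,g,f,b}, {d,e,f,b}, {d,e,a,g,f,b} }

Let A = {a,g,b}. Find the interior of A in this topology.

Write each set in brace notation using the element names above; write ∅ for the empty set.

open subsets of A: ∅, {b}; so int(A) = {b}

{b}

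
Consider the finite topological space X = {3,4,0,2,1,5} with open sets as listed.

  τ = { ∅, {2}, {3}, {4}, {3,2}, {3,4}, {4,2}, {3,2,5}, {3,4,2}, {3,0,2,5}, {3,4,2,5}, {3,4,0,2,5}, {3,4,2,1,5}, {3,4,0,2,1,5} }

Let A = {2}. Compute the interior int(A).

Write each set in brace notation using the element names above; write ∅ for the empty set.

interior: largest open inside A is {2} (from ∅, {2})

{2}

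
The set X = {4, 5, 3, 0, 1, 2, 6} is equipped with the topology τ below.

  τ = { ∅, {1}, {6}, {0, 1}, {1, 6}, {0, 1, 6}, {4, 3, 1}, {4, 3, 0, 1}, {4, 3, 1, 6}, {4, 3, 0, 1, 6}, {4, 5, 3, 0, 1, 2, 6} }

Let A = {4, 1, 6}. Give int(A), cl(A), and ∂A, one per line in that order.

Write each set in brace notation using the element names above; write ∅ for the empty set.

int(A) = {1, 6}
cl(A)  = {4, 5, 3, 0, 1, 2, 6}
∂A     = {4, 5, 3, 0, 2}

interior: largest open inside A is {1, 6} (from ∅, {6}, {1}, {1, 6})
cl via duality: int({5, 3, 0, 2}) = ∅, so X∖∅ = {4, 5, 3, 0, 1, 2, 6}
cl∖int = {4, 5, 3, 0, 2}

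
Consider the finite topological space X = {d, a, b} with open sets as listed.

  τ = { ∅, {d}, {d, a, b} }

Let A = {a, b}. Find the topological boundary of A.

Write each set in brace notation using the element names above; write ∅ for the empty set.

{a, b}

interior: largest open inside A is ∅ (from ∅)
cl via duality: int({d}) = {d}, so X∖{d} = {a, b}
cl∖int = {a, b}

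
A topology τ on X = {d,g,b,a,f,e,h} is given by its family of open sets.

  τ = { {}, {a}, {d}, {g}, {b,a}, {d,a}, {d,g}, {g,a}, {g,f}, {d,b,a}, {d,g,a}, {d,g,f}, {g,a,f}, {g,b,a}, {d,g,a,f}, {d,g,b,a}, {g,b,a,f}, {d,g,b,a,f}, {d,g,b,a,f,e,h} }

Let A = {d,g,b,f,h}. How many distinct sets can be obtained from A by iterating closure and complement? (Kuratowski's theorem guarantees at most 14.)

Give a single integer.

8

closure: X∖int(X∖A) = X∖{a} = {d,g,b,f,e,h}
Let k=closure and c=complement:
  1. A     = {d,g,b,f,h}
  2. kA    = {d,g,b,f,e,h}
  3. cA    = {a,e}
  4. ckA   = {a}
  5. kcA   = {b,a,e,h}
  6. ckcA  = {d,g,f}
  7. kckcA = {d,g,f,e,h}
  8. ckckcA = {b,a}
— saturated at 8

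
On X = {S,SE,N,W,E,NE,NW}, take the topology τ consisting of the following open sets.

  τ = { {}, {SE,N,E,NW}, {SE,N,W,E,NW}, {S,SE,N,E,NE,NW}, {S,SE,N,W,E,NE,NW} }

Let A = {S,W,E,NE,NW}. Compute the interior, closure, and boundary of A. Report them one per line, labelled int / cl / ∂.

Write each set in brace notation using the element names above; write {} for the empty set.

U open, U⊆A: {}. int(A) = ⋃ = {}
X∖A={SE,N}, int(X∖A)={}, hence cl(A)={S,SE,N,W,E,NE,NW}
∂A: remove int from cl → {S,SE,N,W,E,NE,NW}

int(A) = {}
cl(A)  = {S,SE,N,W,E,NE,NW}
∂A     = {S,SE,N,W,E,NE,NW}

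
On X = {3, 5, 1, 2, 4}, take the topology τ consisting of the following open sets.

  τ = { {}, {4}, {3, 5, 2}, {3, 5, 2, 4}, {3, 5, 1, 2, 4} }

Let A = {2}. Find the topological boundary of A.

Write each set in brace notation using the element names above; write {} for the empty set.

U open, U⊆A: {}. int(A) = ⋃ = {}
X∖A={3, 5, 1, 4}, int(X∖A)={4}, hence cl(A)={3, 5, 1, 2}
∂A: remove int from cl → {3, 5, 1, 2}

{3, 5, 1, 2}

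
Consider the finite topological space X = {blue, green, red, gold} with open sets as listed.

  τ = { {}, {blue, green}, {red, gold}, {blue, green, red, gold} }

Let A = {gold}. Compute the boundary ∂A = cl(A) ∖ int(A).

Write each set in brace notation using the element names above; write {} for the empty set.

open subsets of A: {}; so int(A) = {}
closure: X∖int(X∖A) = X∖{blue, green} = {red, gold}
∂A = {red, gold} minus {} = {red, gold}

{red, gold}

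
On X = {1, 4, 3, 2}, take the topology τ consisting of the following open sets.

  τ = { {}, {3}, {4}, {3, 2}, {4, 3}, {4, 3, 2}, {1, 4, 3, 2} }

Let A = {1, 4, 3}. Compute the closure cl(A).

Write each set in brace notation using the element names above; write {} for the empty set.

closure: X∖int(X∖A) = X∖{} = {1, 4, 3, 2}

{1, 4, 3, 2}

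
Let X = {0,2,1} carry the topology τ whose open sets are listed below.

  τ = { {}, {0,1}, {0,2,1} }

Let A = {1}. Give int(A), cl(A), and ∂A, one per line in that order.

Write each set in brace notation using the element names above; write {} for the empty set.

interior: largest open inside A is {} (from {})
cl via duality: int({0,2}) = {}, so X∖{} = {0,2,1}
cl∖int = {0,2,1}

int(A) = {}
cl(A)  = {0,2,1}
∂A     = {0,2,1}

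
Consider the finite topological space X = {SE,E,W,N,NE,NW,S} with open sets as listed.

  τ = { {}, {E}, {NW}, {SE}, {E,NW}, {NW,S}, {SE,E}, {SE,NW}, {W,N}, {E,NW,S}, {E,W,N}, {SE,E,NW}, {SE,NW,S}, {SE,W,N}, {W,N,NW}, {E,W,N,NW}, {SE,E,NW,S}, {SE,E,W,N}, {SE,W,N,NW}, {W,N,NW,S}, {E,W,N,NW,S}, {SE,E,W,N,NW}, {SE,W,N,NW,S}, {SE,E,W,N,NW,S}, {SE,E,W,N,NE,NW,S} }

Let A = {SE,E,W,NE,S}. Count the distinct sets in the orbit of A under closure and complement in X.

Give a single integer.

12

closure: X∖int(X∖A) = X∖{NW} = {SE,E,W,N,NE,S}
Let k=closure and c=complement:
  1. A     = {SE,E,W,NE,S}
  2. kA    = {SE,E,W,N,NE,S}
  3. cA    = {N,NW}
  4. ckA   = {NW}
  5. kcA   = {W,N,NE,NW,S}
  6. kckA  = {NE,NW,S}
  7. ckcA  = {SE,E}
  8. ckckA = {SE,E,W,N}
  9. kckcA = {SE,E,NE}
  10. kckckA = {SE,E,W,N,NE}
  11. ckckcA = {W,N,NW,S}
  12. ckckckA = {NW,S}
— saturated at 12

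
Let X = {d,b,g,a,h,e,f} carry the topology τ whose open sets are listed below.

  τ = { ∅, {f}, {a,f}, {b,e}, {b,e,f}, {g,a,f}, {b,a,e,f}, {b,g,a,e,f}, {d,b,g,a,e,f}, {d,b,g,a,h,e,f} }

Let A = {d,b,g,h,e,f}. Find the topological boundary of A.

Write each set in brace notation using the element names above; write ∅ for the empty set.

{d,g,a,h}

opens ⊆ A: ∅, {f}, {b,e}, {b,e,f}; union → int = {b,e,f}
complement {a}; its interior ∅; cl(A) = X∖∅ = {d,b,g,a,h,e,f}
boundary = {d,b,g,a,h,e,f} ∖ {b,e,f} = {d,g,a,h}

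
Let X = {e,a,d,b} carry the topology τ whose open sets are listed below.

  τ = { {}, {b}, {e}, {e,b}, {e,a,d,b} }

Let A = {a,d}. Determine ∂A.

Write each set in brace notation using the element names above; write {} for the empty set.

U open, U⊆A: {}. int(A) = ⋃ = {}
X∖A={e,b}, int(X∖A)={e,b}, hence cl(A)={a,d}
∂A: remove int from cl → {a,d}

{a,d}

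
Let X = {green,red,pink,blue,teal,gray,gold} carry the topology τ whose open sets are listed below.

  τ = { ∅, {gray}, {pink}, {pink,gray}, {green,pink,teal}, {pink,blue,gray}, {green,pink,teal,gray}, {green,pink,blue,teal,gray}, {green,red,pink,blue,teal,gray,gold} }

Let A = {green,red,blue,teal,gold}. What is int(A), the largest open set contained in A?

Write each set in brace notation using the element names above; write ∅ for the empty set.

open subsets of A: ∅; so int(A) = ∅

∅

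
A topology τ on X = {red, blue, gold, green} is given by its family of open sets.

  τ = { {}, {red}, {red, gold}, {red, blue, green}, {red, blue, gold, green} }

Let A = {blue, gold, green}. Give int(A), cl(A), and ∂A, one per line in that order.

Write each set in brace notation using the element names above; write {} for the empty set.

interior: largest open inside A is {} (from {})
cl via duality: int({red}) = {red}, so X∖{red} = {blue, gold, green}
cl∖int = {blue, gold, green}

int(A) = {}
cl(A)  = {blue, gold, green}
∂A     = {blue, gold, green}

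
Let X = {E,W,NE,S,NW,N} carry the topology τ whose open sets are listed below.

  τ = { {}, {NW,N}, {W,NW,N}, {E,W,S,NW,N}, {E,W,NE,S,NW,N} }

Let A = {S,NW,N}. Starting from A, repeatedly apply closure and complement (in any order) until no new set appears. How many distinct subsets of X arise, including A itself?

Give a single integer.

closure: X∖int(X∖A) = X∖{} = {E,W,NE,S,NW,N}
Let k=closure and c=complement:
  1. A     = {S,NW,N}
  2. kA    = {E,W,NE,S,NW,N}
  3. cA    = {E,W,NE}
  4. ckA   = {}
  5. kcA   = {E,W,NE,S}
  6. ckcA  = {NW,N}
— saturated at 6

6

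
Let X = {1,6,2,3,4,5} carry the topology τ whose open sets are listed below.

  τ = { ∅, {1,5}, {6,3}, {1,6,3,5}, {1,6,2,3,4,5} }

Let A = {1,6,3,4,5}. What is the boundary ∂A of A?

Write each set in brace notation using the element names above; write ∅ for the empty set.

U open, U⊆A: ∅, {6,3}, {1,5}, {1,6,3,5}. int(A) = ⋃ = {1,6,3,5}
X∖A={2}, int(X∖A)=∅, hence cl(A)={1,6,2,3,4,5}
∂A: remove int from cl → {2,4}

{2,4}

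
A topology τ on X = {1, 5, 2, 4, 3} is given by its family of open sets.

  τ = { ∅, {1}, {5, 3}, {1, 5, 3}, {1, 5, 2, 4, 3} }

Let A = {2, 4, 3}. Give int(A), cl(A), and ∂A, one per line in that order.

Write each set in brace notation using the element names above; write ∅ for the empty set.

open subsets of A: ∅; so int(A) = ∅
closure: X∖int(X∖A) = X∖{1} = {5, 2, 4, 3}
∂A = {5, 2, 4, 3} minus ∅ = {5, 2, 4, 3}

int(A) = ∅
cl(A)  = {5, 2, 4, 3}
∂A     = {5, 2, 4, 3}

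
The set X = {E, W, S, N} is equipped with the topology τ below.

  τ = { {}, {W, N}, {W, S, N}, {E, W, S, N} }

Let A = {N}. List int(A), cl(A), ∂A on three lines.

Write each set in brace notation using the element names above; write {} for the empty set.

opens ⊆ A: {}; union → int = {}
complement {E, W, S}; its interior {}; cl(A) = X∖{} = {E, W, S, N}
boundary = {E, W, S, N} ∖ {} = {E, W, S, N}

int(A) = {}
cl(A)  = {E, W, S, N}
∂A     = {E, W, S, N}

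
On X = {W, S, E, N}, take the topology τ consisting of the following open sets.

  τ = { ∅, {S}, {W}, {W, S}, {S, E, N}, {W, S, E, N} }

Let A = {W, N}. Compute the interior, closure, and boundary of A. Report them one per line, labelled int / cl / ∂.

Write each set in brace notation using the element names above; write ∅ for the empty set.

int(A) = {W}
cl(A)  = {W, E, N}
∂A     = {E, N}

interior: largest open inside A is {W} (from ∅, {W})
cl via duality: int({S, E}) = {S}, so X∖{S} = {W, E, N}
cl∖int = {E, N}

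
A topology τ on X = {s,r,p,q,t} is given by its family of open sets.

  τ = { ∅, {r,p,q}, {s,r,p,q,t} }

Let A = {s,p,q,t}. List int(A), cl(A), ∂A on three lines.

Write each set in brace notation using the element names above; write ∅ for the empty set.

int(A) = ∅
cl(A)  = {s,r,p,q,t}
∂A     = {s,r,p,q,t}

U open, U⊆A: ∅. int(A) = ⋃ = ∅
X∖A={r}, int(X∖A)=∅, hence cl(A)={s,r,p,q,t}
∂A: remove int from cl → {s,r,p,q,t}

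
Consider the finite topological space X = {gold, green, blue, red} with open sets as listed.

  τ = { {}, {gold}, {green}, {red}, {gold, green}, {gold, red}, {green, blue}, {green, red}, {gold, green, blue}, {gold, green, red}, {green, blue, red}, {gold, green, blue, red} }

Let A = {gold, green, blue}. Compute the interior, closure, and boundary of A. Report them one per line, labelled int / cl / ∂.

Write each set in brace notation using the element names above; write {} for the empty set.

int(A) = {gold, green, blue}
cl(A)  = {gold, green, blue}
∂A     = {}

interior: largest open inside A is {gold, green, blue} (from {}, {gold}, {green}, {gold, green}, {green, blue}, {gold, green, blue})
cl via duality: int({red}) = {red}, so X∖{red} = {gold, green, blue}
cl∖int = {}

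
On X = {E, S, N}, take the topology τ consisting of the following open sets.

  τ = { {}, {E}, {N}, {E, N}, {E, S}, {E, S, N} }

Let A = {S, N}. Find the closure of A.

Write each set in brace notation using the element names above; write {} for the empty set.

{S, N}

X∖A={E}, int(X∖A)={E}, hence cl(A)={S, N}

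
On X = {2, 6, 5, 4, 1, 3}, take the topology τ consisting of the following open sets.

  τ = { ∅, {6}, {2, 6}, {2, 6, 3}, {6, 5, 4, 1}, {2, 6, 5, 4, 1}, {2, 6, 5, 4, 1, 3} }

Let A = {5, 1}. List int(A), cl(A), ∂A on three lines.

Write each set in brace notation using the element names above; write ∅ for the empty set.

open subsets of A: ∅; so int(A) = ∅
closure: X∖int(X∖A) = X∖{2, 6, 3} = {5, 4, 1}
∂A = {5, 4, 1} minus ∅ = {5, 4, 1}

int(A) = ∅
cl(A)  = {5, 4, 1}
∂A     = {5, 4, 1}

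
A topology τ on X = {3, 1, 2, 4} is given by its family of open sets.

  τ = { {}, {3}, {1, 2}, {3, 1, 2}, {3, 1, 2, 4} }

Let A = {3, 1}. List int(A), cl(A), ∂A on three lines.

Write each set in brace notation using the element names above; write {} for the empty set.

opens ⊆ A: {}, {3}; union → int = {3}
complement {2, 4}; its interior {}; cl(A) = X∖{} = {3, 1, 2, 4}
boundary = {3, 1, 2, 4} ∖ {3} = {1, 2, 4}

int(A) = {3}
cl(A)  = {3, 1, 2, 4}
∂A     = {1, 2, 4}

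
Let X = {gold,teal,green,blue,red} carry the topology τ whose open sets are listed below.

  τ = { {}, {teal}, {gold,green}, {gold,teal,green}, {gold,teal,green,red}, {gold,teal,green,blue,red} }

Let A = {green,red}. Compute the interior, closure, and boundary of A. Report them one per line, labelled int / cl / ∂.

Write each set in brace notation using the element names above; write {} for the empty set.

int(A) = {}
cl(A)  = {gold,green,blue,red}
∂A     = {gold,green,blue,red}

U open, U⊆A: {}. int(A) = ⋃ = {}
X∖A={gold,teal,blue}, int(X∖A)={teal}, hence cl(A)={gold,green,blue,red}
∂A: remove int from cl → {gold,green,blue,red}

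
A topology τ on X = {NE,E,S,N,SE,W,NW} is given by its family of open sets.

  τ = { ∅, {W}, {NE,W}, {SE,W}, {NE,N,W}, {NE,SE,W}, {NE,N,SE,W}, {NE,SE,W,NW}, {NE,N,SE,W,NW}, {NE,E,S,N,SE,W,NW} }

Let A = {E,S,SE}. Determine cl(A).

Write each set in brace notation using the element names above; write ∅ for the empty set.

X∖A={NE,N,W,NW}, int(X∖A)={NE,N,W}, hence cl(A)={E,S,SE,NW}

{E,S,SE,NW}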